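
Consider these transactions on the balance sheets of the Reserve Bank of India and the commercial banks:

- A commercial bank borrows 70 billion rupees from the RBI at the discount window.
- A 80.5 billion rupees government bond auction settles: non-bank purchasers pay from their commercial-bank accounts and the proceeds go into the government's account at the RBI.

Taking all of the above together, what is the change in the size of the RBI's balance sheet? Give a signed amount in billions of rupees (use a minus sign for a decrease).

Discount-window loan 70 billion rupees: an RBI asset is acquired → +70B.
Government account inflow 80.5 billion rupees: only the composition of liabilities changes → 0.
Net: 70 + 0 = +70 billion.

+70 billion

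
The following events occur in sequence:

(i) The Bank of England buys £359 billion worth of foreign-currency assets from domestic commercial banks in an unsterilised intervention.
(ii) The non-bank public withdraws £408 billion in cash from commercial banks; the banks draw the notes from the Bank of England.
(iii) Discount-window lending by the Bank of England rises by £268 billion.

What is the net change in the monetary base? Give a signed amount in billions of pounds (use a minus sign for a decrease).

+£627 billion

Bank of England balance sheet:
  Assets:      Loans to banks +£268B, Foreign assets +£359B
  Liabilities: Bank reserves +£219B, Currency in circulation +£408B
Monetary base = currency + reserves: +£408B + (+£219B) = +£627 billion.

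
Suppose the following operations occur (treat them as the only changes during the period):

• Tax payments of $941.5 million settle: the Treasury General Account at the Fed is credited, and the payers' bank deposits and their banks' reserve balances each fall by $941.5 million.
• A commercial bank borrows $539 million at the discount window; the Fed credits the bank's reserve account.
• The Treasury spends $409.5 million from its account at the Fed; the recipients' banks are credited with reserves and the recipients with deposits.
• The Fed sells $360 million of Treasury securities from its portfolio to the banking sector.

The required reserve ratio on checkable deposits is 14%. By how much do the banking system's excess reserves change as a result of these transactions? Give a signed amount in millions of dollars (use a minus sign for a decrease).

-$278.52 million

Government account inflow $941.5 million: reserves −$941.5M, deposits −$941.5M.
Discount-window loan $539 million: reserves +$539M, deposits 0.
Government spending $409.5 million: reserves +$409.5M, deposits +$409.5M.
OMO sale (to banks) $360 million: reserves −$360M, deposits 0.
Totals: Δreserves = −$353M, Δdeposits = −$532M.
Δrequired reserves = 14% × −$532M = −$74.48M.
Δexcess reserves = Δreserves − Δrequired = −$353M − (−$74.48M) = -$278.52 million.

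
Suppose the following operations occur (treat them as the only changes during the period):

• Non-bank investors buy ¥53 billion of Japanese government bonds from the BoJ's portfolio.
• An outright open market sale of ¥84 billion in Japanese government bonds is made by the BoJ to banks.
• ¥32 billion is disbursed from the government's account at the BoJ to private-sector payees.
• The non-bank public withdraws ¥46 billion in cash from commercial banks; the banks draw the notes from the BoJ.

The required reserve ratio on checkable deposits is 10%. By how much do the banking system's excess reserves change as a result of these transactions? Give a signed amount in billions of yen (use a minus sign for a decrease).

Asset sale (to non-banks) ¥53 billion: reserves −¥53B, deposits −¥53B.
OMO sale (to banks) ¥84 billion: reserves −¥84B, deposits 0.
Government spending ¥32 billion: reserves +¥32B, deposits +¥32B.
Currency withdrawal ¥46 billion: reserves −¥46B, deposits −¥46B.
Totals: Δreserves = −¥151B, Δdeposits = −¥67B.
Δrequired reserves = 10% × −¥67B = −¥6.7B.
Δexcess reserves = Δreserves − Δrequired = −¥151B − (−¥6.7B) = -¥144.3 billion.

-¥144.3 billion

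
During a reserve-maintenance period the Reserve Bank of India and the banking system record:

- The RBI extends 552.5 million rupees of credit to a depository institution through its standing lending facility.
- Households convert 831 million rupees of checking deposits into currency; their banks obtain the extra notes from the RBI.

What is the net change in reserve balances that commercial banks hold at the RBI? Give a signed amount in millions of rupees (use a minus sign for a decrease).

-278.5 million

RBI balance sheet:
  Assets:      Loans to banks +552.5M
  Liabilities: Bank reserves −278.5M, Currency in circulation +831M
So the change in reserve balances that commercial banks hold at the RBI is -278.5 million.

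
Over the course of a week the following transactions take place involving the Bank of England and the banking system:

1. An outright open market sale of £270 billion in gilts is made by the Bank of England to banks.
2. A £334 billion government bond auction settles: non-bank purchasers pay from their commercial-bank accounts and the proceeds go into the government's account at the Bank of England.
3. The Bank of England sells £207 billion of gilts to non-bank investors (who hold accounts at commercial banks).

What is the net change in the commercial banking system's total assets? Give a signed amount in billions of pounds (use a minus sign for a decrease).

-£541 billion

Bank of England balance sheet:
  Assets:      Securities −£477B
  Liabilities: Bank reserves −£811B, Government deposits +£334B
Commercial banking system:
  Assets:      Reserves at CB −£811B, Securities +£270B
  Liabilities: Checkable deposits −£541B
Change in total bank assets = -£541 billion.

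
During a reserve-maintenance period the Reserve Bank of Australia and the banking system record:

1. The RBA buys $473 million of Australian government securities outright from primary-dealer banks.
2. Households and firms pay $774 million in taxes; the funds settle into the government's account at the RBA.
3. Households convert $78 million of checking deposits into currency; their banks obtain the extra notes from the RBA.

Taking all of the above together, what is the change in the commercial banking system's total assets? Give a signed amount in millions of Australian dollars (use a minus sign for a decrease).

OMO purchase (from banks) $473 million: just an asset swap on bank balance sheets → 0.
Government account inflow $774 million: bank balance sheets shrink → −$774M.
Currency withdrawal $78 million: bank balance sheets shrink → −$78M.
Net: 0 − 774 − 78 = -$852 million.

-$852 million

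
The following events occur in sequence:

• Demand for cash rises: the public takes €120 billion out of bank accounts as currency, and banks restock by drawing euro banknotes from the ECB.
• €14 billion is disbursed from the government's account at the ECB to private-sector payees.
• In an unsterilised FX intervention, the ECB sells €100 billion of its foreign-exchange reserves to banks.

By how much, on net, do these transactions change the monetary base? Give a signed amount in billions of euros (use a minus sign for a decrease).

-€86 billion

ECB balance sheet:
  Assets:      Foreign assets −€100B
  Liabilities: Bank reserves −€206B, Currency in circulation +€120B, Government deposits −€14B
Commercial banking system:
  Assets:      Reserves at CB −€206B, Foreign assets +€100B
  Liabilities: Checkable deposits −€106B
Monetary base = currency + reserves: +€120B + (−€206B) = -€86 billion.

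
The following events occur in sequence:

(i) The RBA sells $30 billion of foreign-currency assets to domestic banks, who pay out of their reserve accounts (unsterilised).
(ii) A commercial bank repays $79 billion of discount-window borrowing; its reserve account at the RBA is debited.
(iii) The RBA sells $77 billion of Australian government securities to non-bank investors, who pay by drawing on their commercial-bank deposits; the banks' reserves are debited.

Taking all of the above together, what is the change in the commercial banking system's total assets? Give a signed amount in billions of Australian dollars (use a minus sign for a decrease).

-$156 billion

RBA balance sheet:
  Assets:      Securities −$77B, Loans to banks −$79B, Foreign assets −$30B
  Liabilities: Bank reserves −$186B
Commercial banking system:
  Assets:      Reserves at CB −$186B, Foreign assets +$30B
  Liabilities: Checkable deposits −$77B, Borrowings from CB −$79B
Change in total bank assets = -$156 billion.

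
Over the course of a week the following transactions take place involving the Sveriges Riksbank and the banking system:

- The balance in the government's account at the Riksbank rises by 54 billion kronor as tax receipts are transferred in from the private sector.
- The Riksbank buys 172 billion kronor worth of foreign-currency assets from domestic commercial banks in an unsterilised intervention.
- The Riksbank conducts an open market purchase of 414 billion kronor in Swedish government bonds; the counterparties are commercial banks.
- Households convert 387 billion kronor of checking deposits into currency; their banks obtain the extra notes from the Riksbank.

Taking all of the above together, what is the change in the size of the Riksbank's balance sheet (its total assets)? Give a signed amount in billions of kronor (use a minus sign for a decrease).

Government account inflow 54 billion kronor: only the composition of liabilities changes → 0.
FX purchase 172 billion kronor: a Riksbank asset is acquired → +172B.
OMO purchase (from banks) 414 billion kronor: a Riksbank asset is acquired → +414B.
Currency withdrawal 387 billion kronor: only the composition of liabilities changes → 0.
Net: 0 + 172 + 414 + 0 = +586 billion.

+586 billion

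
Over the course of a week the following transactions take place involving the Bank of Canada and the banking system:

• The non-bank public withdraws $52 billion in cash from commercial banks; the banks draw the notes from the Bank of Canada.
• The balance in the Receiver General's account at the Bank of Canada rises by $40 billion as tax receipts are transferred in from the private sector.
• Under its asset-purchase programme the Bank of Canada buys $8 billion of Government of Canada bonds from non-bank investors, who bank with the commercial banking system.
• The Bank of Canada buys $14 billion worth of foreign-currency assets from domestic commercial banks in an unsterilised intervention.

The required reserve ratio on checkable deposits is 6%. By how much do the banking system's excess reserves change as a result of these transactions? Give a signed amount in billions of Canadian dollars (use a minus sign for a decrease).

-$64.96 billion

Currency withdrawal $52 billion: reserves −$52B, deposits −$52B.
Government account inflow $40 billion: reserves −$40B, deposits −$40B.
Asset purchase (from non-banks) $8 billion: reserves +$8B, deposits +$8B.
FX purchase $14 billion: reserves +$14B, deposits 0.
Totals: Δreserves = −$70B, Δdeposits = −$84B.
Δrequired reserves = 6% × −$84B = −$5.04B.
Δexcess reserves = Δreserves − Δrequired = −$70B − (−$5.04B) = -$64.96 billion.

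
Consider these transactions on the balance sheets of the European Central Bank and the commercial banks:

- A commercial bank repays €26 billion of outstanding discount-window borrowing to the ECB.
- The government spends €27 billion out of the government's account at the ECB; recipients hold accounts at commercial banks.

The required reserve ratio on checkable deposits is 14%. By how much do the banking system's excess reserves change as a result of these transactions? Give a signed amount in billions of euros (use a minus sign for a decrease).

Discount-window repayment €26 billion: reserves −€26B, deposits 0.
Government spending €27 billion: reserves +€27B, deposits +€27B.
Totals: Δreserves = +€1B, Δdeposits = +€27B.
Δrequired reserves = 14% × +€27B = +€3.78B.
Δexcess reserves = Δreserves − Δrequired = +€1B − (+€3.78B) = -€2.78 billion.

-€2.78 billion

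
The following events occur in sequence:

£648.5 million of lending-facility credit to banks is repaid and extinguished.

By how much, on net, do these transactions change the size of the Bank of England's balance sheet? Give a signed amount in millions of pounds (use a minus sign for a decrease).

Discount-window repayment £648.5 million: a Bank of England asset is shed → −£648.5M.

-£648.5 million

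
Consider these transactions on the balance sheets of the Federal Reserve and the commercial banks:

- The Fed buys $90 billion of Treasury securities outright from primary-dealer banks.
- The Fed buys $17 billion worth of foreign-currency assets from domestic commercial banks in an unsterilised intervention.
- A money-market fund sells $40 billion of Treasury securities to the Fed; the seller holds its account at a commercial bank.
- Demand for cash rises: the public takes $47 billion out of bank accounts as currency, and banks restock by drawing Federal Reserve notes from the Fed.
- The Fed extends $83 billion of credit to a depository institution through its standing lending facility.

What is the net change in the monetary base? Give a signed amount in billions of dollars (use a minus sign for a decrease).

OMO purchase (from banks) $90 billion: Fed balance sheet expands → +$90B.
FX purchase $17 billion: Fed balance sheet expands → +$17B.
Asset purchase (from non-banks) $40 billion: Fed balance sheet expands → +$40B.
Currency withdrawal $47 billion: just a shift between currency and reserves — both are base money → 0.
Discount-window loan $83 billion: Fed balance sheet expands → +$83B.
Net: 90 + 17 + 40 + 0 + 83 = +$230 billion.

+$230 billion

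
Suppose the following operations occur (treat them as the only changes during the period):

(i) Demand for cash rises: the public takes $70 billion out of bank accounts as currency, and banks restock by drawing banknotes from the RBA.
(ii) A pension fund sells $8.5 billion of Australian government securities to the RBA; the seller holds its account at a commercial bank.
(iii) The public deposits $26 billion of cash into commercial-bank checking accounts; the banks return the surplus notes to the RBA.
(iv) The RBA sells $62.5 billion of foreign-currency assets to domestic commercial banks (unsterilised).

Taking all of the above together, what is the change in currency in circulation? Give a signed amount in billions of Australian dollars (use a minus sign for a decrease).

+$44 billion

Currency withdrawal $70 billion: notes leave the central bank → +$70B.
Asset purchase (from non-banks) $8.5 billion: no currency enters or leaves circulation → 0.
Currency deposit $26 billion: notes return to the central bank → −$26B.
FX sale $62.5 billion: no currency enters or leaves circulation → 0.
Net: 70 + 0 − 26 + 0 = +$44 billion.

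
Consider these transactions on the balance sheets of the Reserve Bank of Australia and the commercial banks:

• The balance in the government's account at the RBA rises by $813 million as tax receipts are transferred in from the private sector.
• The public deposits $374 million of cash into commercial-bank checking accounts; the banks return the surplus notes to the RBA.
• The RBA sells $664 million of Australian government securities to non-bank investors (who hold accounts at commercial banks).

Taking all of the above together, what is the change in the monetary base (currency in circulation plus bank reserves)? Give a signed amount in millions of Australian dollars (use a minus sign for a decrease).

-$1477 million

RBA balance sheet:
  Assets:      Securities −$664M
  Liabilities: Bank reserves −$1103M, Currency in circulation −$374M, Government deposits +$813M
Monetary base = currency + reserves: −$374M + (−$1103M) = -$1477 million.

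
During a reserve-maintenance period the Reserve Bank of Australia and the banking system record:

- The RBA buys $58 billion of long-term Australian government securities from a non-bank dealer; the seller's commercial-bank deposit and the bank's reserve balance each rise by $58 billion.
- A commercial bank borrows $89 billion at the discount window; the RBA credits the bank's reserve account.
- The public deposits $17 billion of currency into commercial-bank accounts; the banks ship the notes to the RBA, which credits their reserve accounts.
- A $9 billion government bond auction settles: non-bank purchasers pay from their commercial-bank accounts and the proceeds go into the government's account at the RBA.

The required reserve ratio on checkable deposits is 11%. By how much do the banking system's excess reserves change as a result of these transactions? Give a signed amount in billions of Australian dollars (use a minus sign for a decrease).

+$147.74 billion

Asset purchase (from non-banks) $58 billion: reserves +$58B, deposits +$58B.
Discount-window loan $89 billion: reserves +$89B, deposits 0.
Currency deposit $17 billion: reserves +$17B, deposits +$17B.
Government account inflow $9 billion: reserves −$9B, deposits −$9B.
Totals: Δreserves = +$155B, Δdeposits = +$66B.
Δrequired reserves = 11% × +$66B = +$7.26B.
Δexcess reserves = Δreserves − Δrequired = +$155B − (+$7.26B) = +$147.74 billion.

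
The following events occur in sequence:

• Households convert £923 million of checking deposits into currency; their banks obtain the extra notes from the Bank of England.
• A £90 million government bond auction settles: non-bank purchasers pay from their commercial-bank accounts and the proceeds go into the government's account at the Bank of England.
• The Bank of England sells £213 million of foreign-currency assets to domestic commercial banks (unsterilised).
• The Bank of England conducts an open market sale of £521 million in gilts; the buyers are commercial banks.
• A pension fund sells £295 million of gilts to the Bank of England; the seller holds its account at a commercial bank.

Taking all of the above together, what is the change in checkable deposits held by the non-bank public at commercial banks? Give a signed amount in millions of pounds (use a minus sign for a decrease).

Bank of England balance sheet:
  Assets:      Securities −£226M, Foreign assets −£213M
  Liabilities: Bank reserves −£1452M, Currency in circulation +£923M, Government deposits +£90M
Commercial banking system:
  Assets:      Reserves at CB −£1452M, Securities +£521M, Foreign assets +£213M
  Liabilities: Checkable deposits −£718M
So the change in checkable deposits held by the non-bank public at commercial banks is -£718 million.

-£718 million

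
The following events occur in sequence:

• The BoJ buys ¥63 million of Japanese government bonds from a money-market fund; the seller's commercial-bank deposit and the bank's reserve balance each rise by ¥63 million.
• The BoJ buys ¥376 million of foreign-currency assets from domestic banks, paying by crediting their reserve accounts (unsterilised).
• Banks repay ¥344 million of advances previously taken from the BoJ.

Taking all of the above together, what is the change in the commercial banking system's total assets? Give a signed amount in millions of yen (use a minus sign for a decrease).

-¥281 million

BoJ balance sheet:
  Assets:      Securities +¥63M, Loans to banks −¥344M, Foreign assets +¥376M
  Liabilities: Bank reserves +¥95M
Commercial banking system:
  Assets:      Reserves at CB +¥95M, Foreign assets −¥376M
  Liabilities: Checkable deposits +¥63M, Borrowings from CB −¥344M
Change in total bank assets = -¥281 million.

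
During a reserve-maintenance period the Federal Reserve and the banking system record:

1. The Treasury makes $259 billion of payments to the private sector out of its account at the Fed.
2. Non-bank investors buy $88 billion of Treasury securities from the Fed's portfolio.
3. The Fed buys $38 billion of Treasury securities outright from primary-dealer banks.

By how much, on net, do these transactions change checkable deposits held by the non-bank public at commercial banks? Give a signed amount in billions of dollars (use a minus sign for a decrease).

Fed balance sheet:
  Assets:      Securities −$50B
  Liabilities: Bank reserves +$209B, Government deposits −$259B
Commercial banking system:
  Assets:      Reserves at CB +$209B, Securities −$38B
  Liabilities: Checkable deposits +$171B
So the change in checkable deposits held by the non-bank public at commercial banks is +$171 billion.

+$171 billion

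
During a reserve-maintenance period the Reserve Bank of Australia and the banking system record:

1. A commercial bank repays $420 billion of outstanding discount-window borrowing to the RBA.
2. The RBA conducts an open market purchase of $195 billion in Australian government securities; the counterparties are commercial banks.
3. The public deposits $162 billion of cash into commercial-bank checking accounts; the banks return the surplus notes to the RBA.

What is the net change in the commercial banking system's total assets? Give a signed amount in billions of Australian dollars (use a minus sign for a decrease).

RBA balance sheet:
  Assets:      Securities +$195B, Loans to banks −$420B
  Liabilities: Bank reserves −$63B, Currency in circulation −$162B
Commercial banking system:
  Assets:      Reserves at CB −$63B, Securities −$195B
  Liabilities: Checkable deposits +$162B, Borrowings from CB −$420B
Change in total bank assets = -$258 billion.

-$258 billion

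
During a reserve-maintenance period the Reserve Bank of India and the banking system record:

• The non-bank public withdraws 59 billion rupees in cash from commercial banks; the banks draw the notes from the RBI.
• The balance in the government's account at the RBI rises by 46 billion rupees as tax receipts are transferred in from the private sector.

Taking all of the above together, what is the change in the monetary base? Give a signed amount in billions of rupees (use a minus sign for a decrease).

Currency withdrawal 59 billion rupees: just a shift between currency and reserves — both are base money → 0.
Government account inflow 46 billion rupees: reserves shift to a non-base liability → −46B.
Net: 0 − 46 = -46 billion.

-46 billion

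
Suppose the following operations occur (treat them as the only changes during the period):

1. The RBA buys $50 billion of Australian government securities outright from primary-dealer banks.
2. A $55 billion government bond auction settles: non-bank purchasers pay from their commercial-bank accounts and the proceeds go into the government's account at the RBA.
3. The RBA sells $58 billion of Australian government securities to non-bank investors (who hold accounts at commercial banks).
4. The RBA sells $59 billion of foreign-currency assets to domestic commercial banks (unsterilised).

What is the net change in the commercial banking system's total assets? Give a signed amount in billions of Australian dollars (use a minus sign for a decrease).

OMO purchase (from banks) $50 billion: just an asset swap on bank balance sheets → 0.
Government account inflow $55 billion: bank balance sheets shrink → −$55B.
Asset sale (to non-banks) $58 billion: bank balance sheets shrink → −$58B.
FX sale $59 billion: just an asset swap on bank balance sheets → 0.
Net: 0 − 55 − 58 + 0 = -$113 billion.

-$113 billion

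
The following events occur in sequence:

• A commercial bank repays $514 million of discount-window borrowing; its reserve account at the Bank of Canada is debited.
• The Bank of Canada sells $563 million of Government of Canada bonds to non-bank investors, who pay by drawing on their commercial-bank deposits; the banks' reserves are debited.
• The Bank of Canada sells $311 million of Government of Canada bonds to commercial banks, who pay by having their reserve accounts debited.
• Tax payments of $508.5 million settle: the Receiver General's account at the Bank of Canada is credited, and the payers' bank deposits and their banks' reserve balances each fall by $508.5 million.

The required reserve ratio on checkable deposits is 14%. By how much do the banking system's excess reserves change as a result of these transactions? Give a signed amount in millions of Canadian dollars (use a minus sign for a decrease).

Discount-window repayment $514 million: reserves −$514M, deposits 0.
Asset sale (to non-banks) $563 million: reserves −$563M, deposits −$563M.
OMO sale (to banks) $311 million: reserves −$311M, deposits 0.
Government account inflow $508.5 million: reserves −$508.5M, deposits −$508.5M.
Totals: Δreserves = −$1896.5M, Δdeposits = −$1071.5M.
Δrequired reserves = 14% × −$1071.5M = −$150.01M.
Δexcess reserves = Δreserves − Δrequired = −$1896.5M − (−$150.01M) = -$1746.49 million.

-$1746.49 million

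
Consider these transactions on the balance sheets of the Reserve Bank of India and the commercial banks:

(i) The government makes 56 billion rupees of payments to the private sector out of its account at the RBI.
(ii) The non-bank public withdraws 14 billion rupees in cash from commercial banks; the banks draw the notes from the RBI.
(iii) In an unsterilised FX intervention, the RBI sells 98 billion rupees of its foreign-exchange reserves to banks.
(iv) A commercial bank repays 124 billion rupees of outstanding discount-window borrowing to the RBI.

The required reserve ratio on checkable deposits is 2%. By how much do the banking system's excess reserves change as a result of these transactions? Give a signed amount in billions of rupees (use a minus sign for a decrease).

Government spending 56 billion rupees: reserves +56B, deposits +56B.
Currency withdrawal 14 billion rupees: reserves −14B, deposits −14B.
FX sale 98 billion rupees: reserves −98B, deposits 0.
Discount-window repayment 124 billion rupees: reserves −124B, deposits 0.
Totals: Δreserves = −180B, Δdeposits = +42B.
Δrequired reserves = 2% × +42B = +0.84B.
Δexcess reserves = Δreserves − Δrequired = −180B − (+0.84B) = -180.84 billion.

-180.84 billion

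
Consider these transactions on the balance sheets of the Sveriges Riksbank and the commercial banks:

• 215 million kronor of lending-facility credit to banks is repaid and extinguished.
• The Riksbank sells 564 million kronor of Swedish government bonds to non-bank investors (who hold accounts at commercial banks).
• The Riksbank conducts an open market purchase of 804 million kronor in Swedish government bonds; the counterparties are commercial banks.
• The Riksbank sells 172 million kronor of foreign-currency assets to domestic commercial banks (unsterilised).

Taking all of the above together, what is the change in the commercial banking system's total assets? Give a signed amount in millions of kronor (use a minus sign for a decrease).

-779 million

Riksbank balance sheet:
  Assets:      Securities +240M, Loans to banks −215M, Foreign assets −172M
  Liabilities: Bank reserves −147M
Commercial banking system:
  Assets:      Reserves at CB −147M, Securities −804M, Foreign assets +172M
  Liabilities: Checkable deposits −564M, Borrowings from CB −215M
Change in total bank assets = -779 million.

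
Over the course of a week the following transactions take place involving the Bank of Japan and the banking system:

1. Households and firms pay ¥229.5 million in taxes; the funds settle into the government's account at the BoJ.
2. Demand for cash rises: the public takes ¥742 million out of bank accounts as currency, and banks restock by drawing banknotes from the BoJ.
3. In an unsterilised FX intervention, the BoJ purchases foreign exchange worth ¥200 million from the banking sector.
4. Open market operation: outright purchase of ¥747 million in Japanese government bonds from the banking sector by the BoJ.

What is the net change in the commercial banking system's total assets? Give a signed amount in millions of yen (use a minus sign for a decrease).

-¥971.5 million

Government account inflow ¥229.5 million: bank balance sheets shrink → −¥229.5M.
Currency withdrawal ¥742 million: bank balance sheets shrink → −¥742M.
FX purchase ¥200 million: just an asset swap on bank balance sheets → 0.
OMO purchase (from banks) ¥747 million: just an asset swap on bank balance sheets → 0.
Net: −229.5 − 742 + 0 + 0 = -¥971.5 million.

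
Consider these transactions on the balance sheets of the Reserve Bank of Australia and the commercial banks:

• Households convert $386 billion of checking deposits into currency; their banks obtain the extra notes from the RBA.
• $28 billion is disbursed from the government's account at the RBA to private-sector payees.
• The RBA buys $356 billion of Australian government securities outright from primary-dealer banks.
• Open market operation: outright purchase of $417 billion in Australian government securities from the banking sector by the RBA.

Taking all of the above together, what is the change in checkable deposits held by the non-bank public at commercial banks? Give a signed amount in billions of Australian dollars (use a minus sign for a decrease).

Currency withdrawal $386 billion: non-bank counterparties' bank balances fall → −$386B.
Government spending $28 billion: non-bank counterparties' bank balances rise → +$28B.
OMO purchase (from banks) $356 billion: the counterparty is a bank, so public deposits are unchanged → 0.
OMO purchase (from banks) $417 billion: the counterparty is a bank, so public deposits are unchanged → 0.
Net: −386 + 28 + 0 + 0 = -$358 billion.

-$358 billion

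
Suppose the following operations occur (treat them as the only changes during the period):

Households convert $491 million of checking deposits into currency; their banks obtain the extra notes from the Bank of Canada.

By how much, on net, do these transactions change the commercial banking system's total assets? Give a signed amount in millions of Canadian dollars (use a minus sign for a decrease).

Bank of Canada balance sheet:
  Assets:      no change
  Liabilities: Bank reserves −$491M, Currency in circulation +$491M
Commercial banking system:
  Assets:      Reserves at CB −$491M
  Liabilities: Checkable deposits −$491M
Change in total bank assets = -$491 million.

-$491 million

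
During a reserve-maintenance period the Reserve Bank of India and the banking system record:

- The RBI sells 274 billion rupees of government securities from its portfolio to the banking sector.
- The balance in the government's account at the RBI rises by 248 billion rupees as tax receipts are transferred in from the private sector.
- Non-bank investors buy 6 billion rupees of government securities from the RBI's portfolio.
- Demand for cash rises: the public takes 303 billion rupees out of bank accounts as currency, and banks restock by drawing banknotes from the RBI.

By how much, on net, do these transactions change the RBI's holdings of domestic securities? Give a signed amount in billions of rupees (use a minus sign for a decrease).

OMO sale (to banks) 274 billion rupees: securities removed from the RBI's portfolio → −274B.
Government account inflow 248 billion rupees: the RBI's securities portfolio is untouched → 0.
Asset sale (to non-banks) 6 billion rupees: securities removed from the RBI's portfolio → −6B.
Currency withdrawal 303 billion rupees: the RBI's securities portfolio is untouched → 0.
Net: −274 + 0 − 6 + 0 = -280 billion.

-280 billion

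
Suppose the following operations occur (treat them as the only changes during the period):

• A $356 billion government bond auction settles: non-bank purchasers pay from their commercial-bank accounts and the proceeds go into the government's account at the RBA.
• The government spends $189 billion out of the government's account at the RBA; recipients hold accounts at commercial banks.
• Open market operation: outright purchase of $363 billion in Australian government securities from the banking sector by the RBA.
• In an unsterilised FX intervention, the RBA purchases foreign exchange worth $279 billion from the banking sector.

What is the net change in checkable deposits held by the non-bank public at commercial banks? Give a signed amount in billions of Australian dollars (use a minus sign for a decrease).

Government account inflow $356 billion: non-bank counterparties' bank balances fall → −$356B.
Government spending $189 billion: non-bank counterparties' bank balances rise → +$189B.
OMO purchase (from banks) $363 billion: the counterparty is a bank, so public deposits are unchanged → 0.
FX purchase $279 billion: the counterparty is a bank, so public deposits are unchanged → 0.
Net: −356 + 189 + 0 + 0 = -$167 billion.

-$167 billion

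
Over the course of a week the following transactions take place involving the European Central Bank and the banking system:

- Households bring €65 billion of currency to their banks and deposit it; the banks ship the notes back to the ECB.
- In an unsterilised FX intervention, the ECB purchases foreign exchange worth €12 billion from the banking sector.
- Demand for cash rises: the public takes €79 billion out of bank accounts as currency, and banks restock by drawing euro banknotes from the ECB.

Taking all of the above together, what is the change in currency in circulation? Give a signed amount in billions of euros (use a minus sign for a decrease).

+€14 billion

ECB balance sheet:
  Assets:      Foreign assets +€12B
  Liabilities: Bank reserves −€2B, Currency in circulation +€14B
Commercial banking system:
  Assets:      Reserves at CB −€2B, Foreign assets −€12B
  Liabilities: Checkable deposits −€14B
So the change in currency in circulation is +€14 billion.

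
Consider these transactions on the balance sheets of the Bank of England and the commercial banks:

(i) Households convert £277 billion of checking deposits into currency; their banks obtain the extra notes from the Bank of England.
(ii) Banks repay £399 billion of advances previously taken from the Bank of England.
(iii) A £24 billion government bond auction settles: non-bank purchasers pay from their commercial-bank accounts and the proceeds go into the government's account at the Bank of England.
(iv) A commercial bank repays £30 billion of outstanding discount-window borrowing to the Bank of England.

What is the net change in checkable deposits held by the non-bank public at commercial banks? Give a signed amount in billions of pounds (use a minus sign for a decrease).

Bank of England balance sheet:
  Assets:      Loans to banks −£429B
  Liabilities: Bank reserves −£730B, Currency in circulation +£277B, Government deposits +£24B
Commercial banking system:
  Assets:      Reserves at CB −£730B
  Liabilities: Checkable deposits −£301B, Borrowings from CB −£429B
So the change in checkable deposits held by the non-bank public at commercial banks is -£301 billion.

-£301 billion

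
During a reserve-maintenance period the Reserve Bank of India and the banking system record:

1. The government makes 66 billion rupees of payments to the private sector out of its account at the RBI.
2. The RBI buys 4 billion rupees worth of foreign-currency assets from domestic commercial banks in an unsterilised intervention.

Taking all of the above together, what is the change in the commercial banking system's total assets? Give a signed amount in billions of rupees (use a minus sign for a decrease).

+66 billion

Government spending 66 billion rupees: bank balance sheets expand → +66B.
FX purchase 4 billion rupees: just an asset swap on bank balance sheets → 0.
Net: 66 + 0 = +66 billion.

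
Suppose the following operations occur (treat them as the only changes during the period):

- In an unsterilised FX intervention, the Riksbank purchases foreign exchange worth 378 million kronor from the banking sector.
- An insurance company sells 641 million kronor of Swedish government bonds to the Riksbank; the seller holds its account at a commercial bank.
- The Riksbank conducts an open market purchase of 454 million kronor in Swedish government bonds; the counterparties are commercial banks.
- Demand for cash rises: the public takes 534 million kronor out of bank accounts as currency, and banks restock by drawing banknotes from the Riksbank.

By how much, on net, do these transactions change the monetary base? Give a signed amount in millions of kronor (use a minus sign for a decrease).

+1473 million

FX purchase 378 million kronor: Riksbank balance sheet expands → +378M.
Asset purchase (from non-banks) 641 million kronor: Riksbank balance sheet expands → +641M.
OMO purchase (from banks) 454 million kronor: Riksbank balance sheet expands → +454M.
Currency withdrawal 534 million kronor: just a shift between currency and reserves — both are base money → 0.
Net: 378 + 641 + 454 + 0 = +1473 million.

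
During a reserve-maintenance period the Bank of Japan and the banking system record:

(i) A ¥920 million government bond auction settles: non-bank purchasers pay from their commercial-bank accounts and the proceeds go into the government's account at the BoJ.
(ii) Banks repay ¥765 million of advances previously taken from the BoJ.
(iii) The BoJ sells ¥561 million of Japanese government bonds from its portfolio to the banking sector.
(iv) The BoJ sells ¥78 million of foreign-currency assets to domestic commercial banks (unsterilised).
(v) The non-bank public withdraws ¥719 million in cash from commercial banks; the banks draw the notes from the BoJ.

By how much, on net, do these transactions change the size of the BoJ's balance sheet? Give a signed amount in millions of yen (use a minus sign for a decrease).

-¥1404 million

Government account inflow ¥920 million: only the composition of liabilities changes → 0.
Discount-window repayment ¥765 million: a BoJ asset is shed → −¥765M.
OMO sale (to banks) ¥561 million: a BoJ asset is shed → −¥561M.
FX sale ¥78 million: a BoJ asset is shed → −¥78M.
Currency withdrawal ¥719 million: only the composition of liabilities changes → 0.
Net: 0 − 765 − 561 − 78 + 0 = -¥1404 million.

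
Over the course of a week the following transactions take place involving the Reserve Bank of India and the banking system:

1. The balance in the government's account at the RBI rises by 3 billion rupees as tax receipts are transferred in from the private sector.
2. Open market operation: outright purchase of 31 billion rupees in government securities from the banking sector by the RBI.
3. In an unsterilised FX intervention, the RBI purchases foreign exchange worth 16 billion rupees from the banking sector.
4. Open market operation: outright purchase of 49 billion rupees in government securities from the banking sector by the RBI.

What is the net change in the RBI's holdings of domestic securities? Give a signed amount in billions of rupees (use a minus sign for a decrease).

+80 billion

Government account inflow 3 billion rupees: the RBI's securities portfolio is untouched → 0.
OMO purchase (from banks) 31 billion rupees: securities added to the RBI's portfolio → +31B.
FX purchase 16 billion rupees: the RBI's securities portfolio is untouched → 0.
OMO purchase (from banks) 49 billion rupees: securities added to the RBI's portfolio → +49B.
Net: 0 + 31 + 0 + 49 = +80 billion.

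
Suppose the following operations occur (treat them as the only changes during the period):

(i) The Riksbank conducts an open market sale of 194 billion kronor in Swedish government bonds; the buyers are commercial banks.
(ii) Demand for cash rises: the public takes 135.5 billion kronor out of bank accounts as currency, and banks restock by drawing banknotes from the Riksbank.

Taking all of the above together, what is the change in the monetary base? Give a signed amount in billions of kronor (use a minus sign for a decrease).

OMO sale (to banks) 194 billion kronor: Riksbank balance sheet contracts → −194B.
Currency withdrawal 135.5 billion kronor: just a shift between currency and reserves — both are base money → 0.
Net: −194 + 0 = -194 billion.

-194 billion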